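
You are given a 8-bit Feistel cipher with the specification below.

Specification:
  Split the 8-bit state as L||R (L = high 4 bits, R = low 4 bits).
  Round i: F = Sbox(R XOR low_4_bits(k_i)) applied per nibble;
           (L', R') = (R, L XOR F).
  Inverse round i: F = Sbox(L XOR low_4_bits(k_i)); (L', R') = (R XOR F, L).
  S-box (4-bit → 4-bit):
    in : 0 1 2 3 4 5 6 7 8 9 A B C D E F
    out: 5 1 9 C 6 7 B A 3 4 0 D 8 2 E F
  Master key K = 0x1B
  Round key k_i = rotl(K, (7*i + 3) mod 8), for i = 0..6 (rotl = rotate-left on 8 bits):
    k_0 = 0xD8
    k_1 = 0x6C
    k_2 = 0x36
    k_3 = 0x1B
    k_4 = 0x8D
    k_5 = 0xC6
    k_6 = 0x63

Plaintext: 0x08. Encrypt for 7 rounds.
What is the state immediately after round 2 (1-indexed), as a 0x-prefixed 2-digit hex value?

0x5C

s_0 = plaintext = 0x08
s_1 = Round(s_0, k_0) = 0x85
s_2 = Round(s_1, k_1) = 0x5C
s_3 = Round(s_2, k_2) = 0xC5
s_4 = Round(s_3, k_3) = 0x52
s_5 = Round(s_4, k_4) = 0x2A
s_6 = Round(s_5, k_5) = 0xAA
s_7 = Round(s_6, k_6) = 0xAE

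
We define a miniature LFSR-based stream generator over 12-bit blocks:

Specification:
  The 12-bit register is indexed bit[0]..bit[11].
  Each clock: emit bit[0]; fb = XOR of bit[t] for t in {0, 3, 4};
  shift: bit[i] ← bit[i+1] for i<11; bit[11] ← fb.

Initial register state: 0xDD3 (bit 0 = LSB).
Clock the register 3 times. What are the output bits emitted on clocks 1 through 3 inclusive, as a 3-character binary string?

110

reg_0 = 0xDD3
clock 1: out=1, reg = 0x6E9
clock 2: out=1, reg = 0x374
clock 3: out=0, reg = 0x9BA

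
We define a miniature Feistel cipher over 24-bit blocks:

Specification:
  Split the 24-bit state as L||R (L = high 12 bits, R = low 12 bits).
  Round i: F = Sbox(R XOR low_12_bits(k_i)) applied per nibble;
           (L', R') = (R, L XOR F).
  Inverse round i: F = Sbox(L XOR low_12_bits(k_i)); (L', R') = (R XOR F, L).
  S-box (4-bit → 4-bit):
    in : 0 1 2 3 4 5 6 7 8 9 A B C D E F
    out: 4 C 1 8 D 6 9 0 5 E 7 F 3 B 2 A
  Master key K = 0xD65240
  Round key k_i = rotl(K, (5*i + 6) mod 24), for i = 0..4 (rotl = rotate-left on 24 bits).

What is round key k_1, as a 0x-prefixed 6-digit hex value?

K = 0xD65240
k_0 = rotl(K, (5*0+6) mod 24) = rotl(K, 6) = 0x949035
k_1 = rotl(K, (5*1+6) mod 24) = rotl(K, 11) = 0x9206B2

0x9206B2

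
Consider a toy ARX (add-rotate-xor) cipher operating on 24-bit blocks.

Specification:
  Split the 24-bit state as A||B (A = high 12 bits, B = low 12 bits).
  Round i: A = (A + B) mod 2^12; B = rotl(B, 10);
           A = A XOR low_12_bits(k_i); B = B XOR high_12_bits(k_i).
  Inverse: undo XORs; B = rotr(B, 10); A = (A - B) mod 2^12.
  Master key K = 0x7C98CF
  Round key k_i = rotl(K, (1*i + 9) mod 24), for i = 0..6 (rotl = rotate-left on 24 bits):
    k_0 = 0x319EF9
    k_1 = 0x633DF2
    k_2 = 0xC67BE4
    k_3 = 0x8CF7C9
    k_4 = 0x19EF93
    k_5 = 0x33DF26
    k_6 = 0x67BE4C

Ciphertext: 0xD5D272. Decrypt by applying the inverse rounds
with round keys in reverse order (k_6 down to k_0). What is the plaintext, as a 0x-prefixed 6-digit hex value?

s_0 = ciphertext = 0xD5D272
s_1 = InvRound(s_0, k_6) = 0x2EC025
s_2 = InvRound(s_1, k_5) = 0x16AC60
s_3 = InvRound(s_2, k_4) = 0x6FE7FB
s_4 = InvRound(s_3, k_3) = 0x464CD3
s_5 = InvRound(s_4, k_2) = 0xCB02D0
s_6 = InvRound(s_5, k_1) = 0xDB538D
s_7 = InvRound(s_6, k_0) = 0x0FC250

0x0FC250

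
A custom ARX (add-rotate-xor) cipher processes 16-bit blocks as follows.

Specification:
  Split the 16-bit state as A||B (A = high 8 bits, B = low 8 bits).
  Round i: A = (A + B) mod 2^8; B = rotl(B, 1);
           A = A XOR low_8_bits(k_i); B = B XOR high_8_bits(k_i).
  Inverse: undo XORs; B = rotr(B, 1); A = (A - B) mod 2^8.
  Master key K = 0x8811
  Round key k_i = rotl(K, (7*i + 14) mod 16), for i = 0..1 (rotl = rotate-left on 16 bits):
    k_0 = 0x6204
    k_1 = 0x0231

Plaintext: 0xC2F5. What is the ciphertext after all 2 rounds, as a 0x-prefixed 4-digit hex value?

0x0D11

s_0 = plaintext = 0xC2F5
s_1 = Round(s_0, k_0) = 0xB389
s_2 = Round(s_1, k_1) = 0x0D11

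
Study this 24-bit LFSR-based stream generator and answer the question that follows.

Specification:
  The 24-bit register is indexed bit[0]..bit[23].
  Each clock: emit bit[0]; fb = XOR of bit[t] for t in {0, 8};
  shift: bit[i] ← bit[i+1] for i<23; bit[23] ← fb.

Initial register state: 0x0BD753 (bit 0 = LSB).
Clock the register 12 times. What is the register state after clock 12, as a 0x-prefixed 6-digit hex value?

reg_0 = 0x0BD753
clock 1: out=1, reg = 0x05EBA9
clock 2: out=1, reg = 0x02F5D4
clock 3: out=0, reg = 0x817AEA
clock 4: out=0, reg = 0x40BD75
clock 5: out=1, reg = 0x205EBA
clock 6: out=0, reg = 0x102F5D
clock 7: out=1, reg = 0x0817AE
clock 8: out=0, reg = 0x840BD7
clock 9: out=1, reg = 0x4205EB
clock 10: out=1, reg = 0x2102F5
clock 11: out=1, reg = 0x90817A
clock 12: out=0, reg = 0xC840BD

0xC840BD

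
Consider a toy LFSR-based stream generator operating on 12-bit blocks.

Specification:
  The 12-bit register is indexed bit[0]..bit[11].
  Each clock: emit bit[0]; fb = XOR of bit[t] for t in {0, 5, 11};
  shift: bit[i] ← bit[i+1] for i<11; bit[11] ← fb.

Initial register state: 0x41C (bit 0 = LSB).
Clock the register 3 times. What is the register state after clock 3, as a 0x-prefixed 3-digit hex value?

reg_0 = 0x41C
clock 1: out=0, reg = 0x20E
clock 2: out=0, reg = 0x107
clock 3: out=1, reg = 0x883

0x883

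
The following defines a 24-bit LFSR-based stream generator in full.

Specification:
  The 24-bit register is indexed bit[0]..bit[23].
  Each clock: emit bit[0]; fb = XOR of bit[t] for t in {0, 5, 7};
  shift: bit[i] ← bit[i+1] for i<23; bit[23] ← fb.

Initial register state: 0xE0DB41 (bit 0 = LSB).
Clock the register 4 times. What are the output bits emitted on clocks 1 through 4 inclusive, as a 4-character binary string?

reg_0 = 0xE0DB41
clock 1: out=1, reg = 0xF06DA0
clock 2: out=0, reg = 0x7836D0
clock 3: out=0, reg = 0xBC1B68
clock 4: out=0, reg = 0xDE0DB4

1000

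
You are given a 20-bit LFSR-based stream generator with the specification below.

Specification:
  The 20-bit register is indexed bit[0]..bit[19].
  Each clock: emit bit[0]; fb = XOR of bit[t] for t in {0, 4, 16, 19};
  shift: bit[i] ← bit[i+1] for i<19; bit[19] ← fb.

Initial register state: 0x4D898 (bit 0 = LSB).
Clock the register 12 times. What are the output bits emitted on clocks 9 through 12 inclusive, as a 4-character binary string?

0001

reg_0 = 0x4D898
clock 1: out=0, reg = 0xA6C4C
clock 2: out=0, reg = 0xD3626
clock 3: out=0, reg = 0x69B13
clock 4: out=1, reg = 0x34D89
clock 5: out=1, reg = 0x1A6C4
clock 6: out=0, reg = 0x8D362
clock 7: out=0, reg = 0xC69B1
clock 8: out=1, reg = 0xE34D8
clock 9: out=0, reg = 0x71A6C
clock 10: out=0, reg = 0xB8D36
clock 11: out=0, reg = 0xDC69B
clock 12: out=1, reg = 0x6E34D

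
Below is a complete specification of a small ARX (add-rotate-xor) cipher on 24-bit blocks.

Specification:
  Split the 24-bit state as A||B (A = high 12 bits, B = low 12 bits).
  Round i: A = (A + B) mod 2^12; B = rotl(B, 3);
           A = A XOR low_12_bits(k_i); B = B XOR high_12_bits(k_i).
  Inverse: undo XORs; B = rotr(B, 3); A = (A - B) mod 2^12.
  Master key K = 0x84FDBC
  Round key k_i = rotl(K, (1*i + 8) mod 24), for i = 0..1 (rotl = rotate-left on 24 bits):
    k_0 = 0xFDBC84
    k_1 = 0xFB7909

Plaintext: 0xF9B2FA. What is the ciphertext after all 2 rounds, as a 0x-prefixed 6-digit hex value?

s_0 = plaintext = 0xF9B2FA
s_1 = Round(s_0, k_0) = 0xE1180A
s_2 = Round(s_1, k_1) = 0xF12FE3

0xF12FE3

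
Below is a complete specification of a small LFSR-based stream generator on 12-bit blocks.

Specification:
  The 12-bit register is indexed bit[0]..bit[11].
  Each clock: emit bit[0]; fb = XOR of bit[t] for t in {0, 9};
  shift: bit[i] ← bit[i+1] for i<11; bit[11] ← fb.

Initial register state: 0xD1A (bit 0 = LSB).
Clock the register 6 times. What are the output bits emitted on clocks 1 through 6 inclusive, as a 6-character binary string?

reg_0 = 0xD1A
clock 1: out=0, reg = 0x68D
clock 2: out=1, reg = 0x346
clock 3: out=0, reg = 0x9A3
clock 4: out=1, reg = 0xCD1
clock 5: out=1, reg = 0xE68
clock 6: out=0, reg = 0xF34

010110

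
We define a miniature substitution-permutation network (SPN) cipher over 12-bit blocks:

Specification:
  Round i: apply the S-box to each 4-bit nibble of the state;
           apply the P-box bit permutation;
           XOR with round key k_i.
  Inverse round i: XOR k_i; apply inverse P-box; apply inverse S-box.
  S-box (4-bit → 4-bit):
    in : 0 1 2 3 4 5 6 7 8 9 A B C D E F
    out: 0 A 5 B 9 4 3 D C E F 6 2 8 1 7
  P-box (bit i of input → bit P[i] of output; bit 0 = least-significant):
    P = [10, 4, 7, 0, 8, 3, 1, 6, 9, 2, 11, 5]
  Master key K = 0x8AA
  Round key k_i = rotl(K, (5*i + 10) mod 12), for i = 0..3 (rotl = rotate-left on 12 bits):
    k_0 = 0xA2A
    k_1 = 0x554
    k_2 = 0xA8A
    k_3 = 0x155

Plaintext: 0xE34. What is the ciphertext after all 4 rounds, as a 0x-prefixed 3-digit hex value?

s_0 = plaintext = 0xE34
s_1 = Round(s_0, k_0) = 0xD63
s_2 = Round(s_1, k_1) = 0x06D
s_3 = Round(s_2, k_2) = 0xB83
s_4 = Round(s_3, k_3) = 0xD02

0xD02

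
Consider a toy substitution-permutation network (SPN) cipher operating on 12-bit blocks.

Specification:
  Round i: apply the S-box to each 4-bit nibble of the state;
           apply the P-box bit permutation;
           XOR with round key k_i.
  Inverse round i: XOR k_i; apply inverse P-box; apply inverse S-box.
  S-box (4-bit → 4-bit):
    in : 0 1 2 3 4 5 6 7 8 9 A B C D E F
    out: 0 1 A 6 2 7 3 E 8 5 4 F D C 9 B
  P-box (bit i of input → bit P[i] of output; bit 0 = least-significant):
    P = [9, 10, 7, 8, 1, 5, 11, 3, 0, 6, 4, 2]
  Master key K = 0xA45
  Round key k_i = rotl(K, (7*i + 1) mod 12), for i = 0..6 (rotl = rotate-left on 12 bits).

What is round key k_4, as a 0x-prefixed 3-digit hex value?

0x8B4

K = 0xA45
k_0 = rotl(K, (7*0+1) mod 12) = rotl(K, 1) = 0x48B
k_1 = rotl(K, (7*1+1) mod 12) = rotl(K, 8) = 0x5A4
k_2 = rotl(K, (7*2+1) mod 12) = rotl(K, 3) = 0x22D
k_3 = rotl(K, (7*3+1) mod 12) = rotl(K, 10) = 0x691
k_4 = rotl(K, (7*4+1) mod 12) = rotl(K, 5) = 0x8B4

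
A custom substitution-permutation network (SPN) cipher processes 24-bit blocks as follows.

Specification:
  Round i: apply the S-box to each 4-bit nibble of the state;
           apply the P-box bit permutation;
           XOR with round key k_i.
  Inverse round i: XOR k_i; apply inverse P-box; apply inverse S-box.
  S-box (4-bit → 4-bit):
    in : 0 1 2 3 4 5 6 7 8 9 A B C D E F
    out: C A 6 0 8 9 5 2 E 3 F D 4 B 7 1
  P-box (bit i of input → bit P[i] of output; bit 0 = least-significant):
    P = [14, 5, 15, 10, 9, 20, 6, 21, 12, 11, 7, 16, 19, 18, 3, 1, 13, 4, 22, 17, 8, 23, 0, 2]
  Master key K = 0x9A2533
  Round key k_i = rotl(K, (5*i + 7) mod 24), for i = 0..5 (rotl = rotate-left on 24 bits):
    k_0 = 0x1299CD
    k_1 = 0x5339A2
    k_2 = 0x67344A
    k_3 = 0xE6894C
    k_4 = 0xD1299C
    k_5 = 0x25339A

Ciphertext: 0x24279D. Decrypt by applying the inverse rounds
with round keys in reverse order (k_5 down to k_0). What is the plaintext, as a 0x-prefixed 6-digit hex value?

s_0 = ciphertext = 0x24279D
s_1 = InvRound(s_0, k_5) = 0x034534
s_2 = InvRound(s_1, k_4) = 0x7BC27D
s_3 = InvRound(s_2, k_3) = 0xE79199
s_4 = InvRound(s_3, k_2) = 0xE94CC0
s_5 = InvRound(s_4, k_1) = 0x955F8D
s_6 = InvRound(s_5, k_0) = 0x74746B

0x74746B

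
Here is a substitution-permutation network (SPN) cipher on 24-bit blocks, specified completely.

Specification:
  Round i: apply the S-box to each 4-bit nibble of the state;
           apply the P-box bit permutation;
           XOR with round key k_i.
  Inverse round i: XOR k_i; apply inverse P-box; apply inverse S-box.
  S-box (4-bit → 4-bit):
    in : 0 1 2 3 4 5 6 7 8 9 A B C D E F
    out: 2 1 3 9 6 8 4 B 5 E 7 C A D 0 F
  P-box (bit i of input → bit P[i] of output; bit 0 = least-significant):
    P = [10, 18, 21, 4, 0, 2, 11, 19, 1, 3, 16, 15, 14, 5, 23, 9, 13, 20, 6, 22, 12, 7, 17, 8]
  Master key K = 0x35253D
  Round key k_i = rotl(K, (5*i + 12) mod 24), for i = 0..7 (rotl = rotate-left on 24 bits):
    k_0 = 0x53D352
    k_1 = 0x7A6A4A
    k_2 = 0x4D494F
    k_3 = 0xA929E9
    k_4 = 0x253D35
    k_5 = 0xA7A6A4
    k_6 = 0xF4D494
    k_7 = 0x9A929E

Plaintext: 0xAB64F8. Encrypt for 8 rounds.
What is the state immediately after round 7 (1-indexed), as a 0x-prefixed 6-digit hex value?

s_0 = plaintext = 0xAB64F8
s_1 = Round(s_0, k_0) = 0xB8CF9F
s_2 = Round(s_1, k_1) = 0x55C534
s_3 = Round(s_2, k_2) = 0x21CA6E
s_4 = Round(s_3, k_3) = 0xA81343
s_5 = Round(s_4, k_4) = 0x27C1E3
s_6 = Round(s_5, k_5) = 0xF79016
s_7 = Round(s_6, k_6) = 0x06E73D
s_8 = Round(s_7, k_7) = 0xB21645

0x06E73D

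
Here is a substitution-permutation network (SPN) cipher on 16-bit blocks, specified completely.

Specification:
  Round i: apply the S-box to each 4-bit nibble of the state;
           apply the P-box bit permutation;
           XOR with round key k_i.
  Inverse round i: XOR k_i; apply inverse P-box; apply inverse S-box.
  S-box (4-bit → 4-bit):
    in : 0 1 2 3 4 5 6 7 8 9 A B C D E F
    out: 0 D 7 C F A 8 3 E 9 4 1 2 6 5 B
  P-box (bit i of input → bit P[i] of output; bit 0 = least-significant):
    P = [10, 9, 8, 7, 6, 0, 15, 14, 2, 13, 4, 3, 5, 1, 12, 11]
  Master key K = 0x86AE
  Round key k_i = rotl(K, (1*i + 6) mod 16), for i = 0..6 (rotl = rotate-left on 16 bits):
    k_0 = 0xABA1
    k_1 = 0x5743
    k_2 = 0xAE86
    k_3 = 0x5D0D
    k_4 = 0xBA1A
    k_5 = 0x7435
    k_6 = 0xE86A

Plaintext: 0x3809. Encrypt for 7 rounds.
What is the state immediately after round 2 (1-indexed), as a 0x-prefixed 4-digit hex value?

0xBBE7

s_0 = plaintext = 0x3809
s_1 = Round(s_0, k_0) = 0x9739
s_2 = Round(s_1, k_1) = 0xBBE7
s_3 = Round(s_2, k_2) = 0x28E2
s_4 = Round(s_3, k_3) = 0xEA77
s_5 = Round(s_4, k_4) = 0xAC6B
s_6 = Round(s_5, k_5) = 0x0035
s_7 = Round(s_6, k_6) = 0x2AEA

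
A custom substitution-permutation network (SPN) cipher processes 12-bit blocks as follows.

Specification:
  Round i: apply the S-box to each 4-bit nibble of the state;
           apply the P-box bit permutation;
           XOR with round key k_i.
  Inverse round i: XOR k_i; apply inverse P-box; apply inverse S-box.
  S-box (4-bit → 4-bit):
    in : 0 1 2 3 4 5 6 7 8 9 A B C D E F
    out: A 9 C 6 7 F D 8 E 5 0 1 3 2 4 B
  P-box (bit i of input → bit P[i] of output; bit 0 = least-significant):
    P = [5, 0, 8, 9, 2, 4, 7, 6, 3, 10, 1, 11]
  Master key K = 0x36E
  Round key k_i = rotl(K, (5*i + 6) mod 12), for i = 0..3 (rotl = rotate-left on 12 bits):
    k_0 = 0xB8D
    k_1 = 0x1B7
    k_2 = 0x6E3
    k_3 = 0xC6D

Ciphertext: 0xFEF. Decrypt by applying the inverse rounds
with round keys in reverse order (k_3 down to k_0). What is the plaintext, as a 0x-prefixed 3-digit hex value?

s_0 = ciphertext = 0xFEF
s_1 = InvRound(s_0, k_3) = 0xEE2
s_2 = InvRound(s_1, k_2) = 0x7AD
s_3 = InvRound(s_2, k_1) = 0x4D7
s_4 = InvRound(s_3, k_0) = 0x502

0x502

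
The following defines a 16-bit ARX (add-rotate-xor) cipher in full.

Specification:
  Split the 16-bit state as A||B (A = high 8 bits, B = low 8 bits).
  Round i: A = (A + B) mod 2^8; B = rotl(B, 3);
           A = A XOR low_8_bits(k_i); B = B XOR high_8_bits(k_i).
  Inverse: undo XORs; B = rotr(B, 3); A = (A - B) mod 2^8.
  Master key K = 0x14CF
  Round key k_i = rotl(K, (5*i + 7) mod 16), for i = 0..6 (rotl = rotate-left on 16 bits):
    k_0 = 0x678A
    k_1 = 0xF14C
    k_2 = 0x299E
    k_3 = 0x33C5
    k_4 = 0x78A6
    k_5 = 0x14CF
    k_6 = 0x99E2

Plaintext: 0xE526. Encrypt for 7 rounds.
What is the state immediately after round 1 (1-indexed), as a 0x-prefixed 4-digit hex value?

s_0 = plaintext = 0xE526
s_1 = Round(s_0, k_0) = 0x8156
s_2 = Round(s_1, k_1) = 0x9B43
s_3 = Round(s_2, k_2) = 0x4033
s_4 = Round(s_3, k_3) = 0xB6AA
s_5 = Round(s_4, k_4) = 0xC62D
s_6 = Round(s_5, k_5) = 0x3C7D
s_7 = Round(s_6, k_6) = 0x5B72

0x8156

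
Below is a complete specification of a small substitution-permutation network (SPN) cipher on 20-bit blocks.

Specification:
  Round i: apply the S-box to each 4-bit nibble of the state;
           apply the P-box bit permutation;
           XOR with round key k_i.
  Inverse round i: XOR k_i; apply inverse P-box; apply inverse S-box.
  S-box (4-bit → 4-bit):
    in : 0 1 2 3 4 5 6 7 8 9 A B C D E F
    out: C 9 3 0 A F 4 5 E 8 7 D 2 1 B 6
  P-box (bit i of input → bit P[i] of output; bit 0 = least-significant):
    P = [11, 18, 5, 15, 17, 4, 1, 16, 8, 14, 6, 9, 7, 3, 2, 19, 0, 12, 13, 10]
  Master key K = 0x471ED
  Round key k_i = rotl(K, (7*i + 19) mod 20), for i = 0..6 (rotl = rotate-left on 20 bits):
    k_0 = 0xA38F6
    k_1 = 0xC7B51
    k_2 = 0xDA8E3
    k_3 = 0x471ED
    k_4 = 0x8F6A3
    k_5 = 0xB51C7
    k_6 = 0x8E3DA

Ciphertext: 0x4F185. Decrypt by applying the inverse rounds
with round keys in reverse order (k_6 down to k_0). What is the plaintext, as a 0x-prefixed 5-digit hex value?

0x2D5AA

s_0 = ciphertext = 0x4F185
s_1 = InvRound(s_0, k_6) = 0x280FC
s_2 = InvRound(s_1, k_5) = 0x24280
s_3 = InvRound(s_2, k_4) = 0x59370
s_4 = InvRound(s_3, k_3) = 0x7A449
s_5 = InvRound(s_4, k_2) = 0x9E377
s_6 = InvRound(s_5, k_1) = 0xC6305
s_7 = InvRound(s_6, k_0) = 0x2D5AA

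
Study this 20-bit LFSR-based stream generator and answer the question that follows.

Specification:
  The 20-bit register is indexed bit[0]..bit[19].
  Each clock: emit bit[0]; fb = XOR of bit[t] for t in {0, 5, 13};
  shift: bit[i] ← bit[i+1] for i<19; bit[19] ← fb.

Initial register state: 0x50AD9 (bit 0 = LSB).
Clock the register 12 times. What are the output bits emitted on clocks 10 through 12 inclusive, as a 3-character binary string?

101

reg_0 = 0x50AD9
clock 1: out=1, reg = 0xA856C
clock 2: out=0, reg = 0xD42B6
clock 3: out=0, reg = 0xEA15B
clock 4: out=1, reg = 0x750AD
clock 5: out=1, reg = 0x3A856
clock 6: out=0, reg = 0x9D42B
clock 7: out=1, reg = 0x4EA15
clock 8: out=1, reg = 0x2750A
clock 9: out=0, reg = 0x93A85
clock 10: out=1, reg = 0x49D42
clock 11: out=0, reg = 0x24EA1
clock 12: out=1, reg = 0x12750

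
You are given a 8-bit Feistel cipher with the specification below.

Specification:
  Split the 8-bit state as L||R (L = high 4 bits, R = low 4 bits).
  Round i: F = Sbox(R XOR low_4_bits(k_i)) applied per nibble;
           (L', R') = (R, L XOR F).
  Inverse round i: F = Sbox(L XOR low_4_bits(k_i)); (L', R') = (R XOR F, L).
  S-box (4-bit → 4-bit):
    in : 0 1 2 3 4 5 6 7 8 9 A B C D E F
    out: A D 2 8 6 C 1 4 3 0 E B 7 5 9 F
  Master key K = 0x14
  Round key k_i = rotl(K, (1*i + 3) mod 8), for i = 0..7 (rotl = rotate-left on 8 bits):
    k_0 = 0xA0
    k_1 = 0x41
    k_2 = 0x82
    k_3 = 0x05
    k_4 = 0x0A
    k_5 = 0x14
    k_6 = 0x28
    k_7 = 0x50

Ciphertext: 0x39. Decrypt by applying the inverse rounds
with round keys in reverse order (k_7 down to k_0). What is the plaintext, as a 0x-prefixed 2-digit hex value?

s_0 = ciphertext = 0x39
s_1 = InvRound(s_0, k_7) = 0x13
s_2 = InvRound(s_1, k_6) = 0x31
s_3 = InvRound(s_2, k_5) = 0x53
s_4 = InvRound(s_3, k_4) = 0xC5
s_5 = InvRound(s_4, k_3) = 0x5C
s_6 = InvRound(s_5, k_2) = 0x85
s_7 = InvRound(s_6, k_1) = 0x58
s_8 = InvRound(s_7, k_0) = 0x45

0x45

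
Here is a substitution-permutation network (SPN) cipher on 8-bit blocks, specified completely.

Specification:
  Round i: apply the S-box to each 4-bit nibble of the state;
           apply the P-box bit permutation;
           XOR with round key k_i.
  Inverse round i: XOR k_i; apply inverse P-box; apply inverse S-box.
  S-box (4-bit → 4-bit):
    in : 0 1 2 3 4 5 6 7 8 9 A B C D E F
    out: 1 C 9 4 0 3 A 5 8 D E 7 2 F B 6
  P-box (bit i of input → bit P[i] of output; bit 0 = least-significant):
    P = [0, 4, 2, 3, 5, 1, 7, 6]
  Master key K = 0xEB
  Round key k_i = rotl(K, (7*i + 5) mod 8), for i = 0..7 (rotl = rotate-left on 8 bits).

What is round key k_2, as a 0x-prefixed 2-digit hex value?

K = 0xEB
k_0 = rotl(K, (7*0+5) mod 8) = rotl(K, 5) = 0x7D
k_1 = rotl(K, (7*1+5) mod 8) = rotl(K, 4) = 0xBE
k_2 = rotl(K, (7*2+5) mod 8) = rotl(K, 3) = 0x5F

0x5F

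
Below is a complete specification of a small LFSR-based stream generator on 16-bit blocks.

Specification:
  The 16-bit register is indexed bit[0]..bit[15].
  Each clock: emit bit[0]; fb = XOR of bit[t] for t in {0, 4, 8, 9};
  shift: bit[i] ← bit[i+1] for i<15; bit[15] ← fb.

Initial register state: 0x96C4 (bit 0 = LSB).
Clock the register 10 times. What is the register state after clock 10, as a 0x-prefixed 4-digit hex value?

reg_0 = 0x96C4
clock 1: out=0, reg = 0xCB62
clock 2: out=0, reg = 0x65B1
clock 3: out=1, reg = 0xB2D8
clock 4: out=0, reg = 0x596C
clock 5: out=0, reg = 0xACB6
clock 6: out=0, reg = 0xD65B
clock 7: out=1, reg = 0xEB2D
clock 8: out=1, reg = 0xF596
clock 9: out=0, reg = 0x7ACB
clock 10: out=1, reg = 0x3D65

0x3D65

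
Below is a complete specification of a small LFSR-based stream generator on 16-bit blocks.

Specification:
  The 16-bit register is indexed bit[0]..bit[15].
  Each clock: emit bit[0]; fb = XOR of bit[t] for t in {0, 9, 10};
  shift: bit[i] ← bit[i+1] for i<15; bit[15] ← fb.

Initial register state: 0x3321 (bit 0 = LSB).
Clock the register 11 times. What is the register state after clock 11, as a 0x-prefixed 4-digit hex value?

0x8686

reg_0 = 0x3321
clock 1: out=1, reg = 0x1990
clock 2: out=0, reg = 0x0CC8
clock 3: out=0, reg = 0x8664
clock 4: out=0, reg = 0x4332
clock 5: out=0, reg = 0xA199
clock 6: out=1, reg = 0xD0CC
clock 7: out=0, reg = 0x6866
clock 8: out=0, reg = 0x3433
clock 9: out=1, reg = 0x1A19
clock 10: out=1, reg = 0x0D0C
clock 11: out=0, reg = 0x8686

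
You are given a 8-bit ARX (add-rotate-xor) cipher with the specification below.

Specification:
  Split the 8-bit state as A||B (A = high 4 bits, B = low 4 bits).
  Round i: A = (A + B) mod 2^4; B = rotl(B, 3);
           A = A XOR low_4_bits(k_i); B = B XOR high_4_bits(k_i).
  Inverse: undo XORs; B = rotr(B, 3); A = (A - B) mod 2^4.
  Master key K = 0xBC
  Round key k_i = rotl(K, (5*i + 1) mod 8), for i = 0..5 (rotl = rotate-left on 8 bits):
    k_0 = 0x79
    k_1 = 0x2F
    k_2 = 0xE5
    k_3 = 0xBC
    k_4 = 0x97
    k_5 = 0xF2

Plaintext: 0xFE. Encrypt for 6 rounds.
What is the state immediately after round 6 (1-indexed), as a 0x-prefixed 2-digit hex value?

0x12

s_0 = plaintext = 0xFE
s_1 = Round(s_0, k_0) = 0x40
s_2 = Round(s_1, k_1) = 0xB2
s_3 = Round(s_2, k_2) = 0x8F
s_4 = Round(s_3, k_3) = 0xB4
s_5 = Round(s_4, k_4) = 0x8B
s_6 = Round(s_5, k_5) = 0x12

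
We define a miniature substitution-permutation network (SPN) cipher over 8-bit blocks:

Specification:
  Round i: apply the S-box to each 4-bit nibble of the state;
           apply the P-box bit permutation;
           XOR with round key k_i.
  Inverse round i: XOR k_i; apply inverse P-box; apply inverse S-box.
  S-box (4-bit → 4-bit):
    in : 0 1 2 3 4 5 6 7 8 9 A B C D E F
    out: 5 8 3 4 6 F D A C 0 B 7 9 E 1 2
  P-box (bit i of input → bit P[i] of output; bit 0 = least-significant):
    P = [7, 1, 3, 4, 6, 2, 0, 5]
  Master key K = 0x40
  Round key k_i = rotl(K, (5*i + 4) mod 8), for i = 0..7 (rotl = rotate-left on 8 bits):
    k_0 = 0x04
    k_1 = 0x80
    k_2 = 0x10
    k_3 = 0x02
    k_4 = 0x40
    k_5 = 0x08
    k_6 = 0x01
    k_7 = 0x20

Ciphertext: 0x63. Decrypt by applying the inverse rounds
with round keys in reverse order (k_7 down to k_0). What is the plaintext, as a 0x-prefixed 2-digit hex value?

s_0 = ciphertext = 0x63
s_1 = InvRound(s_0, k_7) = 0x0F
s_2 = InvRound(s_1, k_6) = 0xF4
s_3 = InvRound(s_2, k_5) = 0xA6
s_4 = InvRound(s_3, k_4) = 0xA2
s_5 = InvRound(s_4, k_3) = 0x1E
s_6 = InvRound(s_5, k_2) = 0xF4
s_7 = InvRound(s_6, k_1) = 0xA1
s_8 = InvRound(s_7, k_0) = 0xDE

0xDE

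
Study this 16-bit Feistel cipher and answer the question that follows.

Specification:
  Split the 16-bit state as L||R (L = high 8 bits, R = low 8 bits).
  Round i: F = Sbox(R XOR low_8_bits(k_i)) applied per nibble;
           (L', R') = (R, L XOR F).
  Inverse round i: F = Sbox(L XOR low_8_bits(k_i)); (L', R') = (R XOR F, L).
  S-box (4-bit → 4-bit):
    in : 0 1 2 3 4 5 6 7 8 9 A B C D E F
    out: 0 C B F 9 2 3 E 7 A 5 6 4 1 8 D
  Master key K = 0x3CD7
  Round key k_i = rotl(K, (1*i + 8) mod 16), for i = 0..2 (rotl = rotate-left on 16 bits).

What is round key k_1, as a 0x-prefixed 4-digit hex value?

0xAE79

K = 0x3CD7
k_0 = rotl(K, (1*0+8) mod 16) = rotl(K, 8) = 0xD73C
k_1 = rotl(K, (1*1+8) mod 16) = rotl(K, 9) = 0xAE79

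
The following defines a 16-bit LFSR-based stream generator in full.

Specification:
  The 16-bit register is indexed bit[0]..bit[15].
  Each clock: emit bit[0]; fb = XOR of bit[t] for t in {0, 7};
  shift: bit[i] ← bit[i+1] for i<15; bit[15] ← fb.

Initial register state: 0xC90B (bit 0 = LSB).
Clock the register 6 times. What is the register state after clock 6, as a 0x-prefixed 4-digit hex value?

0x6724

reg_0 = 0xC90B
clock 1: out=1, reg = 0xE485
clock 2: out=1, reg = 0x7242
clock 3: out=0, reg = 0x3921
clock 4: out=1, reg = 0x9C90
clock 5: out=0, reg = 0xCE48
clock 6: out=0, reg = 0x6724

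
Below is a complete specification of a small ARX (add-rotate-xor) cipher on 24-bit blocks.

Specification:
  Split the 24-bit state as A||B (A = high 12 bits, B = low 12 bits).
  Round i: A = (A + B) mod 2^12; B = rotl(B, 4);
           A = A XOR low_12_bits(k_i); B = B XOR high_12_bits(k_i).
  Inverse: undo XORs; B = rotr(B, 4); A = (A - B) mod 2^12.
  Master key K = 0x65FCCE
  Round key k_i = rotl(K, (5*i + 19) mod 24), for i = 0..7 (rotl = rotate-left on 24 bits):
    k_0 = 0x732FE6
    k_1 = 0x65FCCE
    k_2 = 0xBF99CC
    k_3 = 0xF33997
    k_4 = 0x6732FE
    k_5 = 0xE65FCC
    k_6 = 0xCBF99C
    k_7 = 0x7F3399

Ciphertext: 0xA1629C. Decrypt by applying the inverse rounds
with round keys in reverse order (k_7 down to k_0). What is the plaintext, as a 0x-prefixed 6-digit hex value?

0xFF8FE2

s_0 = ciphertext = 0xA1629C
s_1 = InvRound(s_0, k_7) = 0xA39F56
s_2 = InvRound(s_1, k_6) = 0xA6793E
s_3 = InvRound(s_2, k_5) = 0xA36B75
s_4 = InvRound(s_3, k_4) = 0x1F86D0
s_5 = InvRound(s_4, k_3) = 0x4D139E
s_6 = InvRound(s_5, k_2) = 0x597786
s_7 = InvRound(s_6, k_1) = 0x03C91D
s_8 = InvRound(s_7, k_0) = 0xFF8FE2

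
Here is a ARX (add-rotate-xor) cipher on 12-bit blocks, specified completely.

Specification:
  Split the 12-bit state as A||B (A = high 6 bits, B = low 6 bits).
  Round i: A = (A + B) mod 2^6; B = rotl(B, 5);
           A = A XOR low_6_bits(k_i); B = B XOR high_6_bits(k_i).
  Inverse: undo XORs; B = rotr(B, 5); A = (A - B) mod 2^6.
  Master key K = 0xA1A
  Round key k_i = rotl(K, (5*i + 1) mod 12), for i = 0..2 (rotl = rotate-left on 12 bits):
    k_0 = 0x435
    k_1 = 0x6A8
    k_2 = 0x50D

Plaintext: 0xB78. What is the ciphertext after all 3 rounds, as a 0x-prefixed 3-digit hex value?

0x75A

s_0 = plaintext = 0xB78
s_1 = Round(s_0, k_0) = 0x40C
s_2 = Round(s_1, k_1) = 0xD1C
s_3 = Round(s_2, k_2) = 0x75A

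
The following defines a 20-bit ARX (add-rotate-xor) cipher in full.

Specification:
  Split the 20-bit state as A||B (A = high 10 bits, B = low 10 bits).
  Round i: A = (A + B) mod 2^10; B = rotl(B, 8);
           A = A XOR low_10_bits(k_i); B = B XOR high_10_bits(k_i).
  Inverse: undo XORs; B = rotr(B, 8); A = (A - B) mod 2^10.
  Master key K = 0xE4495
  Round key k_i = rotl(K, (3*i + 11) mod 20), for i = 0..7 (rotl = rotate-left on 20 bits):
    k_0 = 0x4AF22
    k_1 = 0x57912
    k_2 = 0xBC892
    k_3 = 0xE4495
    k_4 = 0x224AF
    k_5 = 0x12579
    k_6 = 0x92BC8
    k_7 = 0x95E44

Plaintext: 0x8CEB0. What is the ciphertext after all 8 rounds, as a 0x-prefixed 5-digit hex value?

0xD1529

s_0 = plaintext = 0x8CEB0
s_1 = Round(s_0, k_0) = 0xF0587
s_2 = Round(s_1, k_1) = 0x16A3F
s_3 = Round(s_2, k_2) = 0x82D7D
s_4 = Round(s_3, k_3) = 0xC76CE
s_5 = Round(s_4, k_4) = 0x5123A
s_6 = Round(s_5, k_5) = 0x81EC7
s_7 = Round(s_6, k_6) = 0xC19FB
s_8 = Round(s_7, k_7) = 0xD1529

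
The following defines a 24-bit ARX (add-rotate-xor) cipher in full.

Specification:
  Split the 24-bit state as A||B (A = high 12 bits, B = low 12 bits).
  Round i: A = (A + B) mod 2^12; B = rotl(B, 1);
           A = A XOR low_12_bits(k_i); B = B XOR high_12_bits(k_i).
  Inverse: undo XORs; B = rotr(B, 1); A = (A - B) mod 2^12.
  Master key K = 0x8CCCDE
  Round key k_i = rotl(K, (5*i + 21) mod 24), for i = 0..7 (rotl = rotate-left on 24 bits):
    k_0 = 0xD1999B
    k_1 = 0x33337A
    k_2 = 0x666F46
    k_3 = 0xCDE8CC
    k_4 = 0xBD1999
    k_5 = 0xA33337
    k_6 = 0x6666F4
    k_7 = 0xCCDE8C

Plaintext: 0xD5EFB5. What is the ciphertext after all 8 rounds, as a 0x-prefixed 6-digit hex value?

0x39B2BD

s_0 = plaintext = 0xD5EFB5
s_1 = Round(s_0, k_0) = 0x488272
s_2 = Round(s_1, k_1) = 0x5807D7
s_3 = Round(s_2, k_2) = 0x2119C8
s_4 = Round(s_3, k_3) = 0x315F4F
s_5 = Round(s_4, k_4) = 0xBFD54E
s_6 = Round(s_5, k_5) = 0x27C0AF
s_7 = Round(s_6, k_6) = 0x5DF738
s_8 = Round(s_7, k_7) = 0x39B2BD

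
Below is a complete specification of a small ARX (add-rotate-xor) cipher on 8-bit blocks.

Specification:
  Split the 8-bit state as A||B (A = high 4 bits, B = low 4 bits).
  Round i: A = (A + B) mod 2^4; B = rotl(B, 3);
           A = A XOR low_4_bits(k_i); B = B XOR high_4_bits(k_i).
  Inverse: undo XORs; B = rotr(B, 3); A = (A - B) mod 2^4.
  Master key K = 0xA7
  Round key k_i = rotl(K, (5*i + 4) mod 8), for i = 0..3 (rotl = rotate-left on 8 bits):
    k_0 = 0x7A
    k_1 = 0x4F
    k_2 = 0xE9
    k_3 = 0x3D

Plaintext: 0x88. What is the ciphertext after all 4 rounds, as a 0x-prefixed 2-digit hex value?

0xB3

s_0 = plaintext = 0x88
s_1 = Round(s_0, k_0) = 0xA3
s_2 = Round(s_1, k_1) = 0x2D
s_3 = Round(s_2, k_2) = 0x60
s_4 = Round(s_3, k_3) = 0xB3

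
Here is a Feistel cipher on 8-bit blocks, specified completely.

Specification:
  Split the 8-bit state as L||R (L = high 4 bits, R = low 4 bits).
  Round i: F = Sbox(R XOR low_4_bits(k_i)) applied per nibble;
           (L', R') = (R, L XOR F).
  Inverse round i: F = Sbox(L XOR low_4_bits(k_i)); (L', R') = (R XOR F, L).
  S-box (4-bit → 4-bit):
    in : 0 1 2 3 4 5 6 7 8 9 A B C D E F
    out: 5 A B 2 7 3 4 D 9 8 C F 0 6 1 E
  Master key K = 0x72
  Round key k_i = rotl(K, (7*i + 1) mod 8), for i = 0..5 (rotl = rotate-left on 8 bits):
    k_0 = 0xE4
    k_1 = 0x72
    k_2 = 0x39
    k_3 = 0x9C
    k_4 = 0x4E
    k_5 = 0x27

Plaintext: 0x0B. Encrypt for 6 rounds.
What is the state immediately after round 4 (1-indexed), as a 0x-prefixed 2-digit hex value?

s_0 = plaintext = 0x0B
s_1 = Round(s_0, k_0) = 0xBE
s_2 = Round(s_1, k_1) = 0xEB
s_3 = Round(s_2, k_2) = 0xB5
s_4 = Round(s_3, k_3) = 0x53
s_5 = Round(s_4, k_4) = 0x33
s_6 = Round(s_5, k_5) = 0x34

0x53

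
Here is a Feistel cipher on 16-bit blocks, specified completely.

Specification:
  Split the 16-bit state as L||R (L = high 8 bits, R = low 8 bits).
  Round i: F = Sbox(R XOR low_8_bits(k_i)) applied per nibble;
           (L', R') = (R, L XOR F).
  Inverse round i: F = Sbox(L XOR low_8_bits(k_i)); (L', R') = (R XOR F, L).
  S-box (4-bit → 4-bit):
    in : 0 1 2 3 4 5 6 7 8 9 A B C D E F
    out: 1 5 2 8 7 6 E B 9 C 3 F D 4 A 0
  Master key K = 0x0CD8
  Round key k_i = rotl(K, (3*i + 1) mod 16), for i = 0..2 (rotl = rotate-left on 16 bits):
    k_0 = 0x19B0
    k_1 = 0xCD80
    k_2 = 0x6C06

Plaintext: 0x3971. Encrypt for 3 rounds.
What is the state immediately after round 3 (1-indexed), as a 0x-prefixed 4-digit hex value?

0x9C2F

s_0 = plaintext = 0x3971
s_1 = Round(s_0, k_0) = 0x71EC
s_2 = Round(s_1, k_1) = 0xEC9C
s_3 = Round(s_2, k_2) = 0x9C2F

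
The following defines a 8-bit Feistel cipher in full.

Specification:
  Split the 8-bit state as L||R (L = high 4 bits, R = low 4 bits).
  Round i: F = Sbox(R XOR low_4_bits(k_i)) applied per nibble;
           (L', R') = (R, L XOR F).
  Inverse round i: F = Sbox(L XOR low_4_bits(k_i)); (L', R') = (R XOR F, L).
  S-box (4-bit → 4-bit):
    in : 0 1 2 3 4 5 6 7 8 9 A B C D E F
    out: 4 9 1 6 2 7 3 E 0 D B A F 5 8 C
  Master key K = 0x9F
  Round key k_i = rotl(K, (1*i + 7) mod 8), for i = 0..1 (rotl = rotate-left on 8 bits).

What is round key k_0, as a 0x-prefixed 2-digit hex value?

K = 0x9F
k_0 = rotl(K, (1*0+7) mod 8) = rotl(K, 7) = 0xCF

0xCF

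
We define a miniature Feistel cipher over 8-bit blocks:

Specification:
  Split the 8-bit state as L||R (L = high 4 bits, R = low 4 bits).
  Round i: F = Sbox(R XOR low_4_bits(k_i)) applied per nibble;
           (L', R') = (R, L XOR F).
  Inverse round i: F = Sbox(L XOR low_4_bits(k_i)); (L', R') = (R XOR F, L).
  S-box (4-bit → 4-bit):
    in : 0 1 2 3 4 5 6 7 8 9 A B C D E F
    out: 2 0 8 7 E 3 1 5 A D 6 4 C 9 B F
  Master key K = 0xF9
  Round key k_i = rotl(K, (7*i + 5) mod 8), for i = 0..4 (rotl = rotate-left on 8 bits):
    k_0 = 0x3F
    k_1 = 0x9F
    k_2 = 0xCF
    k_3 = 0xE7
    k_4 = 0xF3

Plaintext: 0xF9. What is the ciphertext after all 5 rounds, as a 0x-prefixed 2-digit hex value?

s_0 = plaintext = 0xF9
s_1 = Round(s_0, k_0) = 0x9E
s_2 = Round(s_1, k_1) = 0xE9
s_3 = Round(s_2, k_2) = 0x9F
s_4 = Round(s_3, k_3) = 0xF3
s_5 = Round(s_4, k_4) = 0x3D

0x3D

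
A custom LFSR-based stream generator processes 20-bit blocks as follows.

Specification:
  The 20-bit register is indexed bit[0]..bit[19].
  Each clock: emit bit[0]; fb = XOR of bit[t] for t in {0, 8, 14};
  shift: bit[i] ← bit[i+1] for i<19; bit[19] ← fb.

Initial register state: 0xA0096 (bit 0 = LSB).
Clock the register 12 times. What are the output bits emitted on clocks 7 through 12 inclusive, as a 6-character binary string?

reg_0 = 0xA0096
clock 1: out=0, reg = 0x5004B
clock 2: out=1, reg = 0xA8025
clock 3: out=1, reg = 0xD4012
clock 4: out=0, reg = 0xEA009
clock 5: out=1, reg = 0xF5004
clock 6: out=0, reg = 0xFA802
clock 7: out=0, reg = 0x7D401
clock 8: out=1, reg = 0x3EA00
clock 9: out=0, reg = 0x9F500
clock 10: out=0, reg = 0x4FA80
clock 11: out=0, reg = 0xA7D40
clock 12: out=0, reg = 0x53EA0

010000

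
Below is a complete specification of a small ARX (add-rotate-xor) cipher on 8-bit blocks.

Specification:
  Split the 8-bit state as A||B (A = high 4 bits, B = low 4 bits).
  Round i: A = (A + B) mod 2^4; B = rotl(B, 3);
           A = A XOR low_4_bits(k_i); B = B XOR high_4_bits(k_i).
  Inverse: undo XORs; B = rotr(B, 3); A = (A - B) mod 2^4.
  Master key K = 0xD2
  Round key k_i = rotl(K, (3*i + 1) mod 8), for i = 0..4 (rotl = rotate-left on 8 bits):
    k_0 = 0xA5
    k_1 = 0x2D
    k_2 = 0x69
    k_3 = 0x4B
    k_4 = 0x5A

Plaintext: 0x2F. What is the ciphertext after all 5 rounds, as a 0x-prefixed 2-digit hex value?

0xBF

s_0 = plaintext = 0x2F
s_1 = Round(s_0, k_0) = 0x45
s_2 = Round(s_1, k_1) = 0x48
s_3 = Round(s_2, k_2) = 0x52
s_4 = Round(s_3, k_3) = 0xC5
s_5 = Round(s_4, k_4) = 0xBF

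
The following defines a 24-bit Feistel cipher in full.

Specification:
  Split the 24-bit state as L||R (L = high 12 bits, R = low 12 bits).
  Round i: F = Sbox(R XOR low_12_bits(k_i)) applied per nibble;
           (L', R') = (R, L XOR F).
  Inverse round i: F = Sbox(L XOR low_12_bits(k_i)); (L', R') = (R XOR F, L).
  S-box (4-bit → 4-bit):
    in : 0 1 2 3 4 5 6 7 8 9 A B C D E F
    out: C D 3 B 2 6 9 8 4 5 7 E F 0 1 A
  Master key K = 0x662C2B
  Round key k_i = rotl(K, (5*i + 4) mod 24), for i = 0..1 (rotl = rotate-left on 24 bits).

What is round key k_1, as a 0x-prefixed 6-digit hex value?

0x5856CC

K = 0x662C2B
k_0 = rotl(K, (5*0+4) mod 24) = rotl(K, 4) = 0x62C2B6
k_1 = rotl(K, (5*1+4) mod 24) = rotl(K, 9) = 0x5856CC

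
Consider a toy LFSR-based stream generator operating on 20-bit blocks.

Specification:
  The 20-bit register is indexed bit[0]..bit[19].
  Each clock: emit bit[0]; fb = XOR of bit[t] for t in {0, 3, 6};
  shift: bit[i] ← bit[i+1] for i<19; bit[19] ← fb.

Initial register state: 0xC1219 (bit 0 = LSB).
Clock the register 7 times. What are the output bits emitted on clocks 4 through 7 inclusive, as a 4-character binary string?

1100

reg_0 = 0xC1219
clock 1: out=1, reg = 0x6090C
clock 2: out=0, reg = 0xB0486
clock 3: out=0, reg = 0x58243
clock 4: out=1, reg = 0x2C121
clock 5: out=1, reg = 0x96090
clock 6: out=0, reg = 0x4B048
clock 7: out=0, reg = 0x25824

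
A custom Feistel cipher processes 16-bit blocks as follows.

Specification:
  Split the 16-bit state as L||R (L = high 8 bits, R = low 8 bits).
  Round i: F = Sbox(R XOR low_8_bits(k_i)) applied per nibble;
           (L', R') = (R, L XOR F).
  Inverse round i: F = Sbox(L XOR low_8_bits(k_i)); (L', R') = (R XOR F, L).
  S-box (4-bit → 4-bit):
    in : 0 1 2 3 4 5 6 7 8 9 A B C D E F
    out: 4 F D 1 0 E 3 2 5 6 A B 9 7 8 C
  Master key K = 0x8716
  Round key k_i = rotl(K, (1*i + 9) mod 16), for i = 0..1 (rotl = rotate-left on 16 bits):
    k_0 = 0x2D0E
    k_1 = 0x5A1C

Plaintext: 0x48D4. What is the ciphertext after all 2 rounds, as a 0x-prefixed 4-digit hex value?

s_0 = plaintext = 0x48D4
s_1 = Round(s_0, k_0) = 0xD432
s_2 = Round(s_1, k_1) = 0x320C

0x320C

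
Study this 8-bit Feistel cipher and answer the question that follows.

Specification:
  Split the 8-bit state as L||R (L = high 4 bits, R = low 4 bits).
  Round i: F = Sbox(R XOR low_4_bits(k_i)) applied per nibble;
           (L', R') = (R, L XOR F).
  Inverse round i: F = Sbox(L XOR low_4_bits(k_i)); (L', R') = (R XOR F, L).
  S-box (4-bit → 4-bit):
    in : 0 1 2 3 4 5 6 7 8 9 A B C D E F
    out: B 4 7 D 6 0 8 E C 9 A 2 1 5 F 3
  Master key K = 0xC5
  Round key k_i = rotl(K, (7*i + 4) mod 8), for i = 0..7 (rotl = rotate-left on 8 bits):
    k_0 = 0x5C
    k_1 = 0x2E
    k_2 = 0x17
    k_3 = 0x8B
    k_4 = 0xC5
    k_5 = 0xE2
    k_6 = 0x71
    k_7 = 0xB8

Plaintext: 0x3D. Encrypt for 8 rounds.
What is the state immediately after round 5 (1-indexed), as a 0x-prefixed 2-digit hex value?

0x0A

s_0 = plaintext = 0x3D
s_1 = Round(s_0, k_0) = 0xD7
s_2 = Round(s_1, k_1) = 0x74
s_3 = Round(s_2, k_2) = 0x4A
s_4 = Round(s_3, k_3) = 0xA0
s_5 = Round(s_4, k_4) = 0x0A
s_6 = Round(s_5, k_5) = 0xAC
s_7 = Round(s_6, k_6) = 0xCF
s_8 = Round(s_7, k_7) = 0xF2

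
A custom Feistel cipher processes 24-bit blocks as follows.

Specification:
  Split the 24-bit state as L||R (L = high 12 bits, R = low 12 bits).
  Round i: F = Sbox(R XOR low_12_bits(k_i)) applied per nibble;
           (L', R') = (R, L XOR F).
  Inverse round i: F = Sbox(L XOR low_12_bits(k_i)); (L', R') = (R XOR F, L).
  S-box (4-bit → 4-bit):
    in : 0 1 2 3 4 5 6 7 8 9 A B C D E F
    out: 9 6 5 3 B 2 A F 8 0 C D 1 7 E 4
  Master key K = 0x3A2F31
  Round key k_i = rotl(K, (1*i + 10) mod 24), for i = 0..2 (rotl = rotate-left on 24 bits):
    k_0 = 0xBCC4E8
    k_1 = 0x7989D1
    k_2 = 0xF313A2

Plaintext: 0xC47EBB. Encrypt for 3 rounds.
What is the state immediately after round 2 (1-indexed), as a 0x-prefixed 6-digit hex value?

0x064E69

s_0 = plaintext = 0xC47EBB
s_1 = Round(s_0, k_0) = 0xEBB064
s_2 = Round(s_1, k_1) = 0x064E69
s_3 = Round(s_2, k_2) = 0xE69779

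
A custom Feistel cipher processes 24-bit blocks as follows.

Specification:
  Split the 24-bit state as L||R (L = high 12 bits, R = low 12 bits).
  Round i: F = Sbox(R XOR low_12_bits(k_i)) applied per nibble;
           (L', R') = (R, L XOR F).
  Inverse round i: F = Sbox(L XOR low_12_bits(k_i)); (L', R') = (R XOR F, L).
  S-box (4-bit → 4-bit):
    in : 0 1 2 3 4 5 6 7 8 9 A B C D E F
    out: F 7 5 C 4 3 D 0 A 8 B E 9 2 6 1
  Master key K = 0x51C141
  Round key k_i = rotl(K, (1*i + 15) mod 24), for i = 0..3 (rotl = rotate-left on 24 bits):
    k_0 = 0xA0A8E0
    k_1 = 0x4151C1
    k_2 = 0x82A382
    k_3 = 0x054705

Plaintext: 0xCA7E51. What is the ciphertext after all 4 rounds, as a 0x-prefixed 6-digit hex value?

0x444DB1

s_0 = plaintext = 0xCA7E51
s_1 = Round(s_0, k_0) = 0xE51140
s_2 = Round(s_1, k_1) = 0x1401F6
s_3 = Round(s_2, k_2) = 0x1F6444
s_4 = Round(s_3, k_3) = 0x444DB1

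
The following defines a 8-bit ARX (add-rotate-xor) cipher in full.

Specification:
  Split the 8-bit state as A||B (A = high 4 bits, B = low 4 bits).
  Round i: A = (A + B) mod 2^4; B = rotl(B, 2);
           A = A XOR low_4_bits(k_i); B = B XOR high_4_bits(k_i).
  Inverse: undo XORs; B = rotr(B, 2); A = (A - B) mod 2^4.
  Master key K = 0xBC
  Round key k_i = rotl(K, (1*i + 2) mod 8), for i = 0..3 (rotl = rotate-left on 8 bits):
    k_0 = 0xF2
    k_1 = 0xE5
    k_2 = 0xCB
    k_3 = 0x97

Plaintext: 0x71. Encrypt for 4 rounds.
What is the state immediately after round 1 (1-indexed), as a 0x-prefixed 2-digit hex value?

s_0 = plaintext = 0x71
s_1 = Round(s_0, k_0) = 0xAB
s_2 = Round(s_1, k_1) = 0x00
s_3 = Round(s_2, k_2) = 0xBC
s_4 = Round(s_3, k_3) = 0x0A

0xAB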